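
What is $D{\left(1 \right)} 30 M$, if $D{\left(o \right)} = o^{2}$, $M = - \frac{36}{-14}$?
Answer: $\frac{540}{7} \approx 77.143$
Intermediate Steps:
$M = \frac{18}{7}$ ($M = \left(-36\right) \left(- \frac{1}{14}\right) = \frac{18}{7} \approx 2.5714$)
$D{\left(1 \right)} 30 M = 1^{2} \cdot 30 \cdot \frac{18}{7} = 1 \cdot 30 \cdot \frac{18}{7} = 30 \cdot \frac{18}{7} = \frac{540}{7}$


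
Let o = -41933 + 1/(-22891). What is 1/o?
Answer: -22891/959888304 ≈ -2.3848e-5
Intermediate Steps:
o = -959888304/22891 (o = -41933 - 1/22891 = -959888304/22891 ≈ -41933.)
1/o = 1/(-959888304/22891) = -22891/959888304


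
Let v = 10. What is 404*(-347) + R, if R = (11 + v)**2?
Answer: -139747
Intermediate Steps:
R = 441 (R = (11 + 10)**2 = 21**2 = 441)
404*(-347) + R = 404*(-347) + 441 = -140188 + 441 = -139747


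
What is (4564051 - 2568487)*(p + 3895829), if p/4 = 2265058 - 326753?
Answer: 23246422818636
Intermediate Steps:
p = 7753220 (p = 4*(2265058 - 326753) = 4*1938305 = 7753220)
(4564051 - 2568487)*(p + 3895829) = (4564051 - 2568487)*(7753220 + 3895829) = 1995564*11649049 = 23246422818636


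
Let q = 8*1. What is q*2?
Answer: 16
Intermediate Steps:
q = 8
q*2 = 8*2 = 16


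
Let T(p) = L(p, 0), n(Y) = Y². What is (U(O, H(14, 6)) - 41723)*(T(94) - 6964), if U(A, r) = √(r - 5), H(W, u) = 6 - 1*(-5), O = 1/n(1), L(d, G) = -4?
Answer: 290725864 - 6968*√6 ≈ 2.9071e+8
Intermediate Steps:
T(p) = -4
O = 1 (O = 1/(1²) = 1/1 = 1)
H(W, u) = 11 (H(W, u) = 6 + 5 = 11)
U(A, r) = √(-5 + r)
(U(O, H(14, 6)) - 41723)*(T(94) - 6964) = (√(-5 + 11) - 41723)*(-4 - 6964) = (√6 - 41723)*(-6968) = (-41723 + √6)*(-6968) = 290725864 - 6968*√6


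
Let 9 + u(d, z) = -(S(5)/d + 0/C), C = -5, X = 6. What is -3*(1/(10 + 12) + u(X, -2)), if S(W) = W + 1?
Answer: 657/22 ≈ 29.864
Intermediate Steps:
S(W) = 1 + W
u(d, z) = -9 - 6/d (u(d, z) = -9 - ((1 + 5)/d + 0/(-5)) = -9 - (6/d + 0*(-⅕)) = -9 - (6/d + 0) = -9 - 6/d)
-3*(1/(10 + 12) + u(X, -2)) = -3*(1/(10 + 12) + (-9 - 6/6)) = -3*(1/22 + (-9 - 6*⅙)) = -3*(1/22 + (-9 - 1)) = -3*(1/22 - 10) = -3*(-219/22) = 657/22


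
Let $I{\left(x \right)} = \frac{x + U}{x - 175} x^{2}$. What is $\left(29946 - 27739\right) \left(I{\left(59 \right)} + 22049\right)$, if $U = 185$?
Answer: $\frac{942565560}{29} \approx 3.2502 \cdot 10^{7}$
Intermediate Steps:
$I{\left(x \right)} = \frac{x^{2} \left(185 + x\right)}{-175 + x}$ ($I{\left(x \right)} = \frac{x + 185}{x - 175} x^{2} = \frac{185 + x}{-175 + x} x^{2} = \frac{x^{2} \left(185 + x\right)}{-175 + x}$)
$\left(29946 - 27739\right) \left(I{\left(59 \right)} + 22049\right) = \left(29946 - 27739\right) \left(\frac{59^{2} \left(185 + 59\right)}{-175 + 59} + 22049\right) = 2207 \left(3481 \frac{1}{-116} \cdot 244 + 22049\right) = 2207 \left(3481 \left(- \frac{1}{116}\right) 244 + 22049\right) = 2207 \left(- \frac{212341}{29} + 22049\right) = 2207 \cdot \frac{427080}{29} = \frac{942565560}{29}$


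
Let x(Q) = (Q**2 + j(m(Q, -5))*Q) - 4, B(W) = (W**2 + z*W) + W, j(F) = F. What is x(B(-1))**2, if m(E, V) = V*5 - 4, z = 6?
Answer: 42436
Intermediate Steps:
m(E, V) = -4 + 5*V (m(E, V) = 5*V - 4 = -4 + 5*V)
B(W) = W**2 + 7*W (B(W) = (W**2 + 6*W) + W = W**2 + 7*W)
x(Q) = -4 + Q**2 - 29*Q (x(Q) = (Q**2 + (-4 + 5*(-5))*Q) - 4 = (Q**2 + (-4 - 25)*Q) - 4 = (Q**2 - 29*Q) - 4 = -4 + Q**2 - 29*Q)
x(B(-1))**2 = (-4 + (-(7 - 1))**2 - (-29)*(7 - 1))**2 = (-4 + (-1*6)**2 - (-29)*6)**2 = (-4 + (-6)**2 - 29*(-6))**2 = (-4 + 36 + 174)**2 = 206**2 = 42436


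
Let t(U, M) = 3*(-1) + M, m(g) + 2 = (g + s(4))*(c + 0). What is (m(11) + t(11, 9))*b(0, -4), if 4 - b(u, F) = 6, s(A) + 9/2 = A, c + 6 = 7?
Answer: -29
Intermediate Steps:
c = 1 (c = -6 + 7 = 1)
s(A) = -9/2 + A
b(u, F) = -2 (b(u, F) = 4 - 1*6 = 4 - 6 = -2)
m(g) = -5/2 + g (m(g) = -2 + (g + (-9/2 + 4))*(1 + 0) = -2 + (g - ½)*1 = -2 + (-½ + g)*1 = -2 + (-½ + g) = -5/2 + g)
t(U, M) = -3 + M
(m(11) + t(11, 9))*b(0, -4) = ((-5/2 + 11) + (-3 + 9))*(-2) = (17/2 + 6)*(-2) = (29/2)*(-2) = -29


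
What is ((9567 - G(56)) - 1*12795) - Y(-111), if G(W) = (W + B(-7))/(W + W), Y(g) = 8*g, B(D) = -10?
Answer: -131063/56 ≈ -2340.4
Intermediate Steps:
G(W) = (-10 + W)/(2*W) (G(W) = (W - 10)/(W + W) = (-10 + W)/((2*W)) = (-10 + W)*(1/(2*W)) = (-10 + W)/(2*W))
((9567 - G(56)) - 1*12795) - Y(-111) = ((9567 - (-10 + 56)/(2*56)) - 1*12795) - 8*(-111) = ((9567 - 46/(2*56)) - 12795) - 1*(-888) = ((9567 - 1*23/56) - 12795) + 888 = ((9567 - 23/56) - 12795) + 888 = (535729/56 - 12795) + 888 = -180791/56 + 888 = -131063/56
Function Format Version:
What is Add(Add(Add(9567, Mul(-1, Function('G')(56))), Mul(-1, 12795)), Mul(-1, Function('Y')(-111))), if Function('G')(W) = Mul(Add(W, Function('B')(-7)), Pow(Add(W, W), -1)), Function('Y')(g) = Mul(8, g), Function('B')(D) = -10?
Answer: Rational(-131063, 56) ≈ -2340.4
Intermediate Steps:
Function('G')(W) = Mul(Rational(1, 2), Pow(W, -1), Add(-10, W)) (Function('G')(W) = Mul(Add(W, -10), Pow(Add(W, W), -1)) = Mul(Add(-10, W), Pow(Mul(2, W), -1)) = Mul(Add(-10, W), Mul(Rational(1, 2), Pow(W, -1))) = Mul(Rational(1, 2), Pow(W, -1), Add(-10, W)))
Add(Add(Add(9567, Mul(-1, Function('G')(56))), Mul(-1, 12795)), Mul(-1, Function('Y')(-111))) = Add(Add(Add(9567, Mul(-1, Mul(Rational(1, 2), Pow(56, -1), Add(-10, 56)))), Mul(-1, 12795)), Mul(-1, Mul(8, -111))) = Add(Add(Add(9567, Mul(-1, Mul(Rational(1, 2), Rational(1, 56), 46))), -12795), Mul(-1, -888)) = Add(Add(Add(9567, Mul(-1, Rational(23, 56))), -12795), 888) = Add(Add(Add(9567, Rational(-23, 56)), -12795), 888) = Add(Add(Rational(535729, 56), -12795), 888) = Add(Rational(-180791, 56), 888) = Rational(-131063, 56)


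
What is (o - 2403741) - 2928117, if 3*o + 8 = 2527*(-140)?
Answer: -16349362/3 ≈ -5.4498e+6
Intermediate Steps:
o = -353788/3 (o = -8/3 + (2527*(-140))/3 = -8/3 + (⅓)*(-353780) = -8/3 - 353780/3 = -353788/3 ≈ -1.1793e+5)
(o - 2403741) - 2928117 = (-353788/3 - 2403741) - 2928117 = -7565011/3 - 2928117 = -16349362/3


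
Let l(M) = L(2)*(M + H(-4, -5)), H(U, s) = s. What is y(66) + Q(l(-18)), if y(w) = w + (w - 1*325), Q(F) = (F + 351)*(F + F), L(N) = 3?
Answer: -39109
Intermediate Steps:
l(M) = -15 + 3*M (l(M) = 3*(M - 5) = 3*(-5 + M) = -15 + 3*M)
Q(F) = 2*F*(351 + F) (Q(F) = (351 + F)*(2*F) = 2*F*(351 + F))
y(w) = -325 + 2*w (y(w) = w + (w - 325) = w + (-325 + w) = -325 + 2*w)
y(66) + Q(l(-18)) = (-325 + 2*66) + 2*(-15 + 3*(-18))*(351 + (-15 + 3*(-18))) = (-325 + 132) + 2*(-15 - 54)*(351 + (-15 - 54)) = -193 + 2*(-69)*(351 - 69) = -193 + 2*(-69)*282 = -193 - 38916 = -39109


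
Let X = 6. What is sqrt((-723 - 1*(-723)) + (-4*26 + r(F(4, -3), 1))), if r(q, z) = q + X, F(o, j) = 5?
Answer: I*sqrt(93) ≈ 9.6436*I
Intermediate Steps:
r(q, z) = 6 + q (r(q, z) = q + 6 = 6 + q)
sqrt((-723 - 1*(-723)) + (-4*26 + r(F(4, -3), 1))) = sqrt((-723 - 1*(-723)) + (-4*26 + (6 + 5))) = sqrt((-723 + 723) + (-104 + 11)) = sqrt(0 - 93) = sqrt(-93) = I*sqrt(93)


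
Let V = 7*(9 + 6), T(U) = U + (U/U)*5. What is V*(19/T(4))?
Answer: 665/3 ≈ 221.67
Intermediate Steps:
T(U) = 5 + U (T(U) = U + 1*5 = U + 5 = 5 + U)
V = 105 (V = 7*15 = 105)
V*(19/T(4)) = 105*(19/(5 + 4)) = 105*(19/9) = 665/3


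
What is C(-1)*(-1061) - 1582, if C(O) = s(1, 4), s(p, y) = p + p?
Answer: -3704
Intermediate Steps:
s(p, y) = 2*p
C(O) = 2 (C(O) = 2*1 = 2)
C(-1)*(-1061) - 1582 = 2*(-1061) - 1582 = -2122 - 1582 = -3704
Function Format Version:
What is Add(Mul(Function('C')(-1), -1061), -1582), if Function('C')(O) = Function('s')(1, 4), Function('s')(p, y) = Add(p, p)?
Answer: -3704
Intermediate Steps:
Function('s')(p, y) = Mul(2, p)
Function('C')(O) = 2 (Function('C')(O) = Mul(2, 1) = 2)
Add(Mul(Function('C')(-1), -1061), -1582) = Add(Mul(2, -1061), -1582) = Add(-2122, -1582) = -3704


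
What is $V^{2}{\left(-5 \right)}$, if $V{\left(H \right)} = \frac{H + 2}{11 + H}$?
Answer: $\frac{1}{4} \approx 0.25$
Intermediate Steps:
$V{\left(H \right)} = \frac{2 + H}{11 + H}$
$V^{2}{\left(-5 \right)} = \left(\frac{2 - 5}{11 - 5}\right)^{2} = \left(\frac{1}{6} \left(-3\right)\right)^{2} = \left(- \frac{1}{2}\right)^{2} = \frac{1}{4}$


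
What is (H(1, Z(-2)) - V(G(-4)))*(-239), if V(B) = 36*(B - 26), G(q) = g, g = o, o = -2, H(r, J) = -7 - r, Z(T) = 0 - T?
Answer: -239000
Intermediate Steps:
Z(T) = -T
g = -2
G(q) = -2
V(B) = -936 + 36*B (V(B) = 36*(-26 + B) = -936 + 36*B)
(H(1, Z(-2)) - V(G(-4)))*(-239) = ((-7 - 1*1) - (-936 + 36*(-2)))*(-239) = ((-7 - 1) - (-936 - 72))*(-239) = (-8 - 1*(-1008))*(-239) = (-8 + 1008)*(-239) = 1000*(-239) = -239000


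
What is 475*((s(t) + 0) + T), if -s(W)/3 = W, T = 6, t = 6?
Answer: -5700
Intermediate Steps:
s(W) = -3*W
475*((s(t) + 0) + T) = 475*((-3*6 + 0) + 6) = 475*((-18 + 0) + 6) = 475*(-18 + 6) = 475*(-12) = -5700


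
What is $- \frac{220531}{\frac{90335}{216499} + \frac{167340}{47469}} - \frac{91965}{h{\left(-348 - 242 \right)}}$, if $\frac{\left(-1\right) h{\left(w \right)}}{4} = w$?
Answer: $- \frac{356827907221199389}{6374683284600} \approx -55976.0$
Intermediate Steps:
$h{\left(w \right)} = - 4 w$
$- \frac{220531}{\frac{90335}{216499} + \frac{167340}{47469}} - \frac{91965}{h{\left(-348 - 242 \right)}} = - \frac{220531}{\frac{90335}{216499} + \frac{167340}{47469}} - \frac{91965}{\left(-4\right) \left(-348 - 242\right)} = - \frac{220531}{90335 \cdot \frac{1}{216499} + 167340 \cdot \frac{1}{47469}} - \frac{91965}{\left(-4\right) \left(-348 - 242\right)} = - \frac{220531}{\frac{90335}{216499} + \frac{55780}{15823}} - \frac{91965}{\left(-4\right) \left(-590\right)} = - \frac{220531}{\frac{13505684925}{3425663677}} - \frac{91965}{2360} = \left(-220531\right) \frac{3425663677}{13505684925} - \frac{18393}{472} = - \frac{755465036352487}{13505684925} - \frac{18393}{472} = - \frac{356827907221199389}{6374683284600}$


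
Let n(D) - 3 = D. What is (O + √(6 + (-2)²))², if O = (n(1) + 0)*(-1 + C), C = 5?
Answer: (16 + √10)² ≈ 367.19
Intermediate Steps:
n(D) = 3 + D
O = 16 (O = ((3 + 1) + 0)*(-1 + 5) = (4 + 0)*4 = 4*4 = 16)
(O + √(6 + (-2)²))² = (16 + √(6 + (-2)²))² = (16 + √(6 + 4))² = (16 + √10)²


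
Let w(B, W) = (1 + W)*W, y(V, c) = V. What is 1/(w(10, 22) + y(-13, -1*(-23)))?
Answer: 1/493 ≈ 0.0020284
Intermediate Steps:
w(B, W) = W*(1 + W)
1/(w(10, 22) + y(-13, -1*(-23))) = 1/(22*(1 + 22) - 13) = 1/(22*23 - 13) = 1/(506 - 13) = 1/493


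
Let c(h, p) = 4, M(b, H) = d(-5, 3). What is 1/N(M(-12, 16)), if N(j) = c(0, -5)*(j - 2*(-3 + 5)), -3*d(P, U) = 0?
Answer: -1/16 ≈ -0.062500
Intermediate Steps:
d(P, U) = 0 (d(P, U) = -⅓*0 = 0)
M(b, H) = 0
N(j) = -16 + 4*j (N(j) = 4*(j - 2*(-3 + 5)) = 4*(j - 2*2) = 4*(j - 4) = 4*(-4 + j) = -16 + 4*j)
1/N(M(-12, 16)) = 1/(-16 + 4*0) = 1/(-16 + 0) = 1/(-16) = -1/16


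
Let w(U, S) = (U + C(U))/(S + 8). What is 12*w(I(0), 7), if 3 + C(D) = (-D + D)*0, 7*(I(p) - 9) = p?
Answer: 24/5 ≈ 4.8000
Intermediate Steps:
I(p) = 9 + p/7
C(D) = -3 (C(D) = -3 + (-D + D)*0 = -3 + 0*0 = -3 + 0 = -3)
w(U, S) = (-3 + U)/(8 + S) (w(U, S) = (U - 3)/(S + 8) = (-3 + U)/(8 + S))
12*w(I(0), 7) = 12*((-3 + (9 + (1/7)*0))/(8 + 7)) = 12*((-3 + (9 + 0))/15) = 12*((-3 + 9)/15) = 12*((1/15)*6) = 12*(2/5) = 24/5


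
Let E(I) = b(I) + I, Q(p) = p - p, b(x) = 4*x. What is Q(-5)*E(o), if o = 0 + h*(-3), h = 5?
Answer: 0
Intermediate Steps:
Q(p) = 0
o = -15 (o = 0 + 5*(-3) = 0 - 15 = -15)
E(I) = 5*I (E(I) = 4*I + I = 5*I)
Q(-5)*E(o) = 0*(5*(-15)) = 0*(-75) = 0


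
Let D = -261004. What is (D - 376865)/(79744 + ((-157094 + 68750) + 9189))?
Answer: -637869/589 ≈ -1083.0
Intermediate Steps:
(D - 376865)/(79744 + ((-157094 + 68750) + 9189)) = (-261004 - 376865)/(79744 + ((-157094 + 68750) + 9189)) = -637869/(79744 + (-88344 + 9189)) = -637869/(79744 - 79155) = -637869/589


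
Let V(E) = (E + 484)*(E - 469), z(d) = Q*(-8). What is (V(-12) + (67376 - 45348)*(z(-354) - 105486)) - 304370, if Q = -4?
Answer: -2323472114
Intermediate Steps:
z(d) = 32 (z(d) = -4*(-8) = 32)
V(E) = (-469 + E)*(484 + E) (V(E) = (484 + E)*(-469 + E) = (-469 + E)*(484 + E))
(V(-12) + (67376 - 45348)*(z(-354) - 105486)) - 304370 = ((-226996 + (-12)**2 + 15*(-12)) + (67376 - 45348)*(32 - 105486)) - 304370 = ((-226996 + 144 - 180) + 22028*(-105454)) - 304370 = (-227032 - 2322940712) - 304370 = -2323167744 - 304370 = -2323472114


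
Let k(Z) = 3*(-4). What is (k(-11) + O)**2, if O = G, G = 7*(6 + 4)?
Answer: 3364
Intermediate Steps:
G = 70 (G = 7*10 = 70)
k(Z) = -12
O = 70
(k(-11) + O)**2 = (-12 + 70)**2 = 58**2 = 3364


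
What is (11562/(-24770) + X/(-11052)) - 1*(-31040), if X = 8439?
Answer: 1416185457391/45626340 ≈ 31039.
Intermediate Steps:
(11562/(-24770) + X/(-11052)) - 1*(-31040) = (11562/(-24770) + 8439/(-11052)) - 1*(-31040) = (11562*(-1/24770) + 8439*(-1/11052)) + 31040 = (-5781/12385 - 2813/3684) + 31040 = -56136209/45626340 + 31040 = 1416185457391/45626340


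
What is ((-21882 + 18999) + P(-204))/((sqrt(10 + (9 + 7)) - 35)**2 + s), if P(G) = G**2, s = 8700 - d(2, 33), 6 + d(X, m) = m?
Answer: 96096573/24589594 + 1355655*sqrt(26)/49179188 ≈ 4.0486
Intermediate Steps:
d(X, m) = -6 + m
s = 8673 (s = 8700 - (-6 + 33) = 8700 - 1*27 = 8700 - 27 = 8673)
((-21882 + 18999) + P(-204))/((sqrt(10 + (9 + 7)) - 35)**2 + s) = ((-21882 + 18999) + (-204)**2)/((sqrt(10 + (9 + 7)) - 35)**2 + 8673) = (-2883 + 41616)/((sqrt(10 + 16) - 35)**2 + 8673) = 38733/((sqrt(26) - 35)**2 + 8673) = 38733/((-35 + sqrt(26))**2 + 8673) = 38733/(8673 + (-35 + sqrt(26))**2)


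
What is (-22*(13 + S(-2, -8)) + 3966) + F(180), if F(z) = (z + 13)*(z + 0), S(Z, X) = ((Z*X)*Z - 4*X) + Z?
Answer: 38464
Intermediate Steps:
S(Z, X) = Z - 4*X + X*Z² (S(Z, X) = ((X*Z)*Z - 4*X) + Z = (X*Z² - 4*X) + Z = (-4*X + X*Z²) + Z = Z - 4*X + X*Z²)
F(z) = z*(13 + z) (F(z) = (13 + z)*z = z*(13 + z))
(-22*(13 + S(-2, -8)) + 3966) + F(180) = (-22*(13 + (-2 - 4*(-8) - 8*(-2)²)) + 3966) + 180*(13 + 180) = (-22*(13 + (-2 + 32 - 8*4)) + 3966) + 180*193 = (-22*(13 + (-2 + 32 - 32)) + 3966) + 34740 = (-22*(13 - 2) + 3966) + 34740 = (-22*11 + 3966) + 34740 = (-242 + 3966) + 34740 = 3724 + 34740 = 38464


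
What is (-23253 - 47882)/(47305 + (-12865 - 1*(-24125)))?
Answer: -14227/11713 ≈ -1.2146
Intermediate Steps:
(-23253 - 47882)/(47305 + (-12865 - 1*(-24125))) = -71135/(47305 + (-12865 + 24125)) = -71135/(47305 + 11260) = -71135/58565 = -71135*1/58565 = -14227/11713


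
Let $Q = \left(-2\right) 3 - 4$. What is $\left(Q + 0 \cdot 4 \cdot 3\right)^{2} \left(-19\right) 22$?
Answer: $-41800$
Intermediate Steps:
$Q = -10$ ($Q = -6 - 4 = -10$)
$\left(Q + 0 \cdot 4 \cdot 3\right)^{2} \left(-19\right) 22 = \left(-10 + 0 \cdot 4 \cdot 3\right)^{2} \left(-19\right) 22 = \left(-10 + 0 \cdot 3\right)^{2} \left(-19\right) 22 = \left(-10 + 0\right)^{2} \left(-19\right) 22 = \left(-10\right)^{2} \left(-19\right) 22 = 100 \left(-19\right) 22 = \left(-1900\right) 22 = -41800$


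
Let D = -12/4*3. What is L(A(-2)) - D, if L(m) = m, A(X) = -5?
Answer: 4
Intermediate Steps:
D = -9 (D = -12*¼*3 = -3*3 = -9)
L(A(-2)) - D = -5 - 1*(-9) = -5 + 9 = 4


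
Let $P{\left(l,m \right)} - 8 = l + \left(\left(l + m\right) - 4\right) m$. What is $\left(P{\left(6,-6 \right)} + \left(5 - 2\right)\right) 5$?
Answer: $205$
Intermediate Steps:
$P{\left(l,m \right)} = 8 + l + m \left(-4 + l + m\right)$ ($P{\left(l,m \right)} = 8 + \left(l + \left(\left(l + m\right) - 4\right) m\right) = 8 + \left(l + \left(-4 + l + m\right) m\right) = 8 + \left(l + m \left(-4 + l + m\right)\right) = 8 + l + m \left(-4 + l + m\right)$)
$\left(P{\left(6,-6 \right)} + \left(5 - 2\right)\right) 5 = \left(\left(8 + 6 + \left(-6\right)^{2} - -24 + 6 \left(-6\right)\right) + \left(5 - 2\right)\right) 5 = \left(\left(8 + 6 + 36 + 24 - 36\right) + \left(5 - 2\right)\right) 5 = \left(38 + 3\right) 5 = 41 \cdot 5 = 205$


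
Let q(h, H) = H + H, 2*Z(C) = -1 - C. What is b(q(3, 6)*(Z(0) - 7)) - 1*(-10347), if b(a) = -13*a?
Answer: 11517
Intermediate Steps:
Z(C) = -1/2 - C/2 (Z(C) = (-1 - C)/2 = -1/2 - C/2)
q(h, H) = 2*H
b(q(3, 6)*(Z(0) - 7)) - 1*(-10347) = -13*2*6*((-1/2 - 1/2*0) - 7) - 1*(-10347) = -156*((-1/2 + 0) - 7) + 10347 = -156*(-1/2 - 7) + 10347 = -156*(-15)/2 + 10347 = -13*(-90) + 10347 = 1170 + 10347 = 11517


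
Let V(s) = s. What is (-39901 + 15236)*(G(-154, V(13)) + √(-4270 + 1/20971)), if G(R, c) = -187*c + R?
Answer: 63759025 - 24665*I*√1877872710099/20971 ≈ 6.3759e+7 - 1.6117e+6*I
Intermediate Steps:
G(R, c) = R - 187*c
(-39901 + 15236)*(G(-154, V(13)) + √(-4270 + 1/20971)) = (-39901 + 15236)*((-154 - 187*13) + √(-4270 + 1/20971)) = -24665*((-154 - 2431) + √(-4270 + 1/20971)) = -24665*(-2585 + √(-89546169/20971)) = -24665*(-2585 + I*√1877872710099/20971) = 63759025 - 24665*I*√1877872710099/20971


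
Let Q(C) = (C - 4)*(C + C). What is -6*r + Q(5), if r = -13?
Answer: 88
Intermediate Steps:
Q(C) = 2*C*(-4 + C) (Q(C) = (-4 + C)*(2*C) = 2*C*(-4 + C))
-6*r + Q(5) = -6*(-13) + 2*5*(-4 + 5) = 78 + 2*5*1 = 78 + 10 = 88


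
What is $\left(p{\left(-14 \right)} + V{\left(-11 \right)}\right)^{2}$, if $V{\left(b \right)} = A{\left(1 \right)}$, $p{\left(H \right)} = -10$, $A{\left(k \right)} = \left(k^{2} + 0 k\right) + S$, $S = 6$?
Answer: $9$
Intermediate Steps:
$A{\left(k \right)} = 6 + k^{2}$ ($A{\left(k \right)} = \left(k^{2} + 0 k\right) + 6 = \left(k^{2} + 0\right) + 6 = k^{2} + 6 = 6 + k^{2}$)
$V{\left(b \right)} = 7$ ($V{\left(b \right)} = 6 + 1^{2} = 6 + 1 = 7$)
$\left(p{\left(-14 \right)} + V{\left(-11 \right)}\right)^{2} = \left(-10 + 7\right)^{2} = \left(-3\right)^{2} = 9$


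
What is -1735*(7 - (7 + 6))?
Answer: 10410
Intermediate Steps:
-1735*(7 - (7 + 6)) = -1735*(7 - 1*13) = -1735*(7 - 13) = -1735*(-6) = 10410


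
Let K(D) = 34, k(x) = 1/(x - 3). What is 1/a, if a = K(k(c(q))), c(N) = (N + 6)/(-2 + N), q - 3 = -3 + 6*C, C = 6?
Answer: 1/34 ≈ 0.029412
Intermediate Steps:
q = 36 (q = 3 + (-3 + 6*6) = 3 + (-3 + 36) = 3 + 33 = 36)
c(N) = (6 + N)/(-2 + N)
k(x) = 1/(-3 + x)
a = 34
1/a = 1/34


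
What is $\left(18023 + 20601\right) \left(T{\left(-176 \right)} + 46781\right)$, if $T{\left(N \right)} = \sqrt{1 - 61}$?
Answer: $1806869344 + 77248 i \sqrt{15} \approx 1.8069 \cdot 10^{9} + 2.9918 \cdot 10^{5} i$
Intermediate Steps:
$T{\left(N \right)} = 2 i \sqrt{15}$ ($T{\left(N \right)} = \sqrt{-60} = 2 i \sqrt{15}$)
$\left(18023 + 20601\right) \left(T{\left(-176 \right)} + 46781\right) = \left(18023 + 20601\right) \left(2 i \sqrt{15} + 46781\right) = 38624 \left(46781 + 2 i \sqrt{15}\right) = 1806869344 + 77248 i \sqrt{15}$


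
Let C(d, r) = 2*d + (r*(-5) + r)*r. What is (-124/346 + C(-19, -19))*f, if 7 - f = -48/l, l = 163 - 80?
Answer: -161305792/14359 ≈ -11234.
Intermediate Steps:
l = 83
f = 629/83 (f = 7 - (-48)/83 = 7 - 1*(-48/83) = 7 + 48/83 = 629/83 ≈ 7.5783)
C(d, r) = -4*r**2 + 2*d (C(d, r) = 2*d + (-5*r + r)*r = 2*d + (-4*r)*r = 2*d - 4*r**2 = -4*r**2 + 2*d)
(-124/346 + C(-19, -19))*f = (-124/346 + (-4*(-19)**2 + 2*(-19)))*(629/83) = (-124*1/346 + (-4*361 - 38))*(629/83) = (-62/173 + (-1444 - 38))*(629/83) = (-62/173 - 1482)*(629/83) = -256448/173*629/83 = -161305792/14359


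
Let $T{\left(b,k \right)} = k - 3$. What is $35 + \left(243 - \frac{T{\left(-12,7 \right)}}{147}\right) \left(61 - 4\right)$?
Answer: $\frac{680338}{49} \approx 13884.0$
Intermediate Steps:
$T{\left(b,k \right)} = -3 + k$
$35 + \left(243 - \frac{T{\left(-12,7 \right)}}{147}\right) \left(61 - 4\right) = 35 + \left(243 - \frac{-3 + 7}{147}\right) \left(61 - 4\right) = 35 + \left(243 - 4 \cdot \frac{1}{147}\right) \left(61 - 4\right) = 35 + \left(243 - \frac{4}{147}\right) 57 = 35 + \frac{35717}{147} \cdot 57 = 35 + \frac{678623}{49} = \frac{680338}{49}$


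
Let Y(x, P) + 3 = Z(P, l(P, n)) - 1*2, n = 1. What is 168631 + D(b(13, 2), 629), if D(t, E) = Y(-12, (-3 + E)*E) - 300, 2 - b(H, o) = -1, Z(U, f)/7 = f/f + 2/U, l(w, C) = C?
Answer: 33140896048/196877 ≈ 1.6833e+5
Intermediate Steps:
Z(U, f) = 7 + 14/U (Z(U, f) = 7*(f/f + 2/U) = 7*(1 + 2/U) = 7 + 14/U)
b(H, o) = 3 (b(H, o) = 2 - 1*(-1) = 2 + 1 = 3)
Y(x, P) = 2 + 14/P (Y(x, P) = -3 + ((7 + 14/P) - 1*2) = -3 + ((7 + 14/P) - 2) = -3 + (5 + 14/P) = 2 + 14/P)
D(t, E) = -298 + 14/(E*(-3 + E)) (D(t, E) = (2 + 14/(((-3 + E)*E))) - 300 = (2 + 14/((E*(-3 + E)))) - 300 = (2 + 14*(1/(E*(-3 + E)))) - 300 = (2 + 14/(E*(-3 + E))) - 300 = -298 + 14/(E*(-3 + E)))
168631 + D(b(13, 2), 629) = 168631 + (-298 + 14/(629*(-3 + 629))) = 168631 + (-298 + 14*(1/629)/626) = 168631 + (-298 + 14*(1/629)*(1/626)) = 168631 + (-298 + 7/196877) = 168631 - 58669339/196877 = 33140896048/196877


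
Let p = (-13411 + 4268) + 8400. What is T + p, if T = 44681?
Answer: 43938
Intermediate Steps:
p = -743 (p = -9143 + 8400 = -743)
T + p = 44681 - 743 = 43938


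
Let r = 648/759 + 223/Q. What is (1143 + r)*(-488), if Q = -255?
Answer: -35984781328/64515 ≈ -5.5777e+5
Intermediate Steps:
r = -1339/64515 (r = 648/759 + 223/(-255) = 648*(1/759) + 223*(-1/255) = 216/253 - 223/255 = -1339/64515 ≈ -0.020755)
(1143 + r)*(-488) = (1143 - 1339/64515)*(-488) = (73739306/64515)*(-488) = -35984781328/64515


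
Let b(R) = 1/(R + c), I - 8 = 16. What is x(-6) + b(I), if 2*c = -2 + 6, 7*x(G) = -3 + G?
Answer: -227/182 ≈ -1.2473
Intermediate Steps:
I = 24 (I = 8 + 16 = 24)
x(G) = -3/7 + G/7 (x(G) = (-3 + G)/7 = -3/7 + G/7)
c = 2 (c = (-2 + 6)/2 = (½)*4 = 2)
b(R) = 1/(2 + R) (b(R) = 1/(R + 2) = 1/(2 + R))
x(-6) + b(I) = (-3/7 + (⅐)*(-6)) + 1/(2 + 24) = (-3/7 - 6/7) + 1/26 = -9/7 + 1/26 = -227/182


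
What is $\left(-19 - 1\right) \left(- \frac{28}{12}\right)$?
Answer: $\frac{140}{3} \approx 46.667$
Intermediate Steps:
$\left(-19 - 1\right) \left(- \frac{28}{12}\right) = - 20 \left(\left(-28\right) \frac{1}{12}\right) = \left(-20\right) \left(- \frac{7}{3}\right) = \frac{140}{3}$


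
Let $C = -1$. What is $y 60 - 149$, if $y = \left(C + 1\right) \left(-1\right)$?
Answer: $-149$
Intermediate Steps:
$y = 0$ ($y = \left(-1 + 1\right) \left(-1\right) = 0 \left(-1\right) = 0$)
$y 60 - 149 = 0 \cdot 60 - 149 = 0 - 149 = -149$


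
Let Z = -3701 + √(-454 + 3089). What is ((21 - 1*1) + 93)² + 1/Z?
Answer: 174868463353/13694766 - √2635/13694766 ≈ 12769.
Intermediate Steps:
Z = -3701 + √2635 ≈ -3649.7
((21 - 1*1) + 93)² + 1/Z = ((21 - 1*1) + 93)² + 1/(-3701 + √2635) = ((21 - 1) + 93)² + 1/(-3701 + √2635) = (20 + 93)² + 1/(-3701 + √2635) = 113² + 1/(-3701 + √2635) = 12769 + 1/(-3701 + √2635)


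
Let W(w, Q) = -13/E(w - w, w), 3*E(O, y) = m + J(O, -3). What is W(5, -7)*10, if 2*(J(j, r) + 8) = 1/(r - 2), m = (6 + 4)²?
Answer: -3900/919 ≈ -4.2437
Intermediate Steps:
m = 100 (m = 10² = 100)
J(j, r) = -8 + 1/(2*(-2 + r)) (J(j, r) = -8 + 1/(2*(r - 2)) = -8 + 1/(2*(-2 + r)))
E(O, y) = 919/30 (E(O, y) = (100 + (33 - 16*(-3))/(2*(-2 - 3)))/3 = (100 + (½)*(33 + 48)/(-5))/3 = (100 + (½)*(-⅕)*81)/3 = (100 - 81/10)/3 = (⅓)*(919/10) = 919/30)
W(w, Q) = -390/919 (W(w, Q) = -13/919/30 = -13*30/919 = -390/919)
W(5, -7)*10 = -390/919*10 = -3900/919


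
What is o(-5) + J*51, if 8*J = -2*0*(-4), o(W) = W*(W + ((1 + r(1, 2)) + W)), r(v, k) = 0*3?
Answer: 45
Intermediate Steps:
r(v, k) = 0
o(W) = W*(1 + 2*W) (o(W) = W*(W + ((1 + 0) + W)) = W*(W + (1 + W)) = W*(1 + 2*W))
J = 0 (J = (-2*0*(-4))/8 = (0*(-4))/8 = (1/8)*0 = 0)
o(-5) + J*51 = -5*(1 + 2*(-5)) + 0*51 = -5*(1 - 10) + 0 = -5*(-9) + 0 = 45 + 0 = 45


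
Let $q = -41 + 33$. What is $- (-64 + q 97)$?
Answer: $840$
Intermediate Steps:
$q = -8$
$- (-64 + q 97) = - (-64 - 776) = \left(-1\right) \left(-840\right) = 840$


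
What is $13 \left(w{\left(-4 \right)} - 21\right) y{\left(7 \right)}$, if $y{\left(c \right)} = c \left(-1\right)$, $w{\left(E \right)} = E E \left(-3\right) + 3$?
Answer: $6006$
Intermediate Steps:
$w{\left(E \right)} = 3 - 3 E^{2}$ ($w{\left(E \right)} = E^{2} \left(-3\right) + 3 = - 3 E^{2} + 3 = 3 - 3 E^{2}$)
$y{\left(c \right)} = - c$
$13 \left(w{\left(-4 \right)} - 21\right) y{\left(7 \right)} = 13 \left(\left(3 - 3 \left(-4\right)^{2}\right) - 21\right) \left(\left(-1\right) 7\right) = 13 \left(\left(3 - 48\right) - 21\right) \left(-7\right) = 13 \left(-45 - 21\right) \left(-7\right) = 13 \left(-66\right) \left(-7\right) = \left(-858\right) \left(-7\right) = 6006$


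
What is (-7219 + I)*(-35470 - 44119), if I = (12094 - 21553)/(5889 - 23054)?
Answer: 9861449258164/17165 ≈ 5.7451e+8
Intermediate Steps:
I = 9459/17165 (I = -9459/(-17165) = -9459*(-1/17165) = 9459/17165 ≈ 0.55106)
(-7219 + I)*(-35470 - 44119) = (-7219 + 9459/17165)*(-35470 - 44119) = -123904676/17165*(-79589) = 9861449258164/17165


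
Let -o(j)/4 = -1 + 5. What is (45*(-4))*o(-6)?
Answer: 2880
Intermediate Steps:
o(j) = -16 (o(j) = -4*(-1 + 5) = -4*4 = -16)
(45*(-4))*o(-6) = (45*(-4))*(-16) = -180*(-16) = 2880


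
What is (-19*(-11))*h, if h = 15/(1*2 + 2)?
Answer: 3135/4 ≈ 783.75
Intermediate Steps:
h = 15/4 (h = 15/(2 + 2) = 15/4 ≈ 3.7500)
(-19*(-11))*h = -19*(-11)*(15/4) = 209*(15/4) = 3135/4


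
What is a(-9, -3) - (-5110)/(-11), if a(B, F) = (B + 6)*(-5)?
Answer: -4945/11 ≈ -449.55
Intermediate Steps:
a(B, F) = -30 - 5*B (a(B, F) = (6 + B)*(-5) = -30 - 5*B)
a(-9, -3) - (-5110)/(-11) = (-30 - 5*(-9)) - (-5110)/(-11) = (-30 + 45) - (-5110)*(-1)/11 = 15 - 35*146/11 = 15 - 5110/11 = -4945/11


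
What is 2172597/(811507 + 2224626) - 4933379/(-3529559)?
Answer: 2058791279830/974200959577 ≈ 2.1133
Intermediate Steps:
2172597/(811507 + 2224626) - 4933379/(-3529559) = 2172597/3036133 - 4933379*(-1/3529559) = 2172597*(1/3036133) + 448489/320869 = 2172597/3036133 + 448489/320869 = 2058791279830/974200959577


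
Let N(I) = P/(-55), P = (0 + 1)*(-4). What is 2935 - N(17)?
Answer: 161421/55 ≈ 2934.9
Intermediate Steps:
P = -4 (P = 1*(-4) = -4)
N(I) = 4/55 (N(I) = -4/(-55) = -4*(-1/55) = 4/55)
2935 - N(17) = 2935 - 1*4/55 = 2935 - 4/55 = 161421/55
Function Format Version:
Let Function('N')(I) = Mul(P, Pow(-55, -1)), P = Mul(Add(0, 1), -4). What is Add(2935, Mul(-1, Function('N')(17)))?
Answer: Rational(161421, 55) ≈ 2934.9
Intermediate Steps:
P = -4 (P = Mul(1, -4) = -4)
Function('N')(I) = Rational(4, 55) (Function('N')(I) = Mul(-4, Pow(-55, -1)) = Mul(-4, Rational(-1, 55)) = Rational(4, 55))
Add(2935, Mul(-1, Function('N')(17))) = Add(2935, Mul(-1, Rational(4, 55))) = Add(2935, Rational(-4, 55)) = Rational(161421, 55)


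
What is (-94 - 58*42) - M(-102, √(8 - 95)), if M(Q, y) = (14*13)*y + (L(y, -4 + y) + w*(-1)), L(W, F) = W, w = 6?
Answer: -2524 - 183*I*√87 ≈ -2524.0 - 1706.9*I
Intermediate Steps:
M(Q, y) = -6 + 183*y (M(Q, y) = (14*13)*y + (y + 6*(-1)) = 182*y + (y - 6) = 182*y + (-6 + y) = -6 + 183*y)
(-94 - 58*42) - M(-102, √(8 - 95)) = (-94 - 58*42) - (-6 + 183*√(8 - 95)) = (-94 - 2436) - (-6 + 183*√(-87)) = -2530 - (-6 + 183*(I*√87)) = -2530 - (-6 + 183*I*√87) = -2530 + (6 - 183*I*√87) = -2524 - 183*I*√87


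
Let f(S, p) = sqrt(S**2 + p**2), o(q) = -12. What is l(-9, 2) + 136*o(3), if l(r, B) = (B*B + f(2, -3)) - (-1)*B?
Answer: -1626 + sqrt(13) ≈ -1622.4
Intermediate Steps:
l(r, B) = B + sqrt(13) + B**2 (l(r, B) = (B*B + sqrt(2**2 + (-3)**2)) - (-1)*B = (B**2 + sqrt(4 + 9)) + B = (B**2 + sqrt(13)) + B = (sqrt(13) + B**2) + B = B + sqrt(13) + B**2)
l(-9, 2) + 136*o(3) = (2 + sqrt(13) + 2**2) + 136*(-12) = (2 + sqrt(13) + 4) - 1632 = (6 + sqrt(13)) - 1632 = -1626 + sqrt(13)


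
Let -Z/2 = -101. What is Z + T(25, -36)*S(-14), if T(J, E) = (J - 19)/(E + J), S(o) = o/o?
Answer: 2216/11 ≈ 201.45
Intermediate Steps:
Z = 202 (Z = -2*(-101) = 202)
S(o) = 1
T(J, E) = (-19 + J)/(E + J)
Z + T(25, -36)*S(-14) = 202 + ((-19 + 25)/(-36 + 25))*1 = 202 + (6/(-11))*1 = 202 - 1/11*6*1 = 202 - 6/11*1 = 202 - 6/11 = 2216/11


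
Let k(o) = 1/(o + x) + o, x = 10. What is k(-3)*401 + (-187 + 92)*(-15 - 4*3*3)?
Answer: 25895/7 ≈ 3699.3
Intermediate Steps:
k(o) = o + 1/(10 + o) (k(o) = 1/(o + 10) + o = 1/(10 + o) + o = o + 1/(10 + o))
k(-3)*401 + (-187 + 92)*(-15 - 4*3*3) = ((1 + (-3)² + 10*(-3))/(10 - 3))*401 + (-187 + 92)*(-15 - 4*3*3) = ((1 + 9 - 30)/7)*401 - 95*(-15 - 12*3) = ((⅐)*(-20))*401 - 95*(-15 - 36) = -20/7*401 - 95*(-51) = -8020/7 + 4845 = 25895/7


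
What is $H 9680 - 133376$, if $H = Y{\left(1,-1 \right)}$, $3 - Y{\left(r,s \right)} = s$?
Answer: $-94656$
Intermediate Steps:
$Y{\left(r,s \right)} = 3 - s$
$H = 4$ ($H = 3 - -1 = 3 + 1 = 4$)
$H 9680 - 133376 = 4 \cdot 9680 - 133376 = 38720 - 133376 = -94656$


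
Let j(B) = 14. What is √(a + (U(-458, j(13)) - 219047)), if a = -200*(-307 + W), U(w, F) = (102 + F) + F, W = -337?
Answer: 3*I*√10013 ≈ 300.19*I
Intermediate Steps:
U(w, F) = 102 + 2*F
a = 128800 (a = -200*(-307 - 337) = -200*(-644) = 128800)
√(a + (U(-458, j(13)) - 219047)) = √(128800 + ((102 + 2*14) - 219047)) = √(128800 + ((102 + 28) - 219047)) = √(128800 + (130 - 219047)) = √(128800 - 218917) = √(-90117) = 3*I*√10013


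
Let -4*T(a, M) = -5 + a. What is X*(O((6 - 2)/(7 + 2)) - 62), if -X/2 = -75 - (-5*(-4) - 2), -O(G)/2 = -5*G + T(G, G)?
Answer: -11129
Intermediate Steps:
T(a, M) = 5/4 - a/4 (T(a, M) = -(-5 + a)/4 = 5/4 - a/4)
O(G) = -5/2 + 21*G/2 (O(G) = -2*(-5*G + (5/4 - G/4)) = -2*(5/4 - 21*G/4) = -5/2 + 21*G/2)
X = 186 (X = -2*(-75 - (-5*(-4) - 2)) = -2*(-75 - (20 - 2)) = -2*(-75 - 1*18) = -2*(-75 - 18) = -2*(-93) = 186)
X*(O((6 - 2)/(7 + 2)) - 62) = 186*((-5/2 + 21*((6 - 2)/(7 + 2))/2) - 62) = 186*((-5/2 + 21*(4/9)/2) - 62) = 186*((-5/2 + 21*(4*(1/9))/2) - 62) = 186*((-5/2 + (21/2)*(4/9)) - 62) = 186*((-5/2 + 14/3) - 62) = 186*(13/6 - 62) = 186*(-359/6) = -11129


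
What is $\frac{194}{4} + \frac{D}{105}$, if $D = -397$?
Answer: $\frac{9391}{210} \approx 44.719$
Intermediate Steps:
$\frac{194}{4} + \frac{D}{105} = \frac{194}{4} - \frac{397}{105} = 194 \cdot \frac{1}{4} - \frac{397}{105} = \frac{97}{2} - \frac{397}{105} = \frac{9391}{210}$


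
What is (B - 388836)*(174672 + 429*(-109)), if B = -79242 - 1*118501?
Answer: -75029906469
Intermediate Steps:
B = -197743 (B = -79242 - 118501 = -197743)
(B - 388836)*(174672 + 429*(-109)) = (-197743 - 388836)*(174672 + 429*(-109)) = -586579*(174672 - 46761) = -586579*127911 = -75029906469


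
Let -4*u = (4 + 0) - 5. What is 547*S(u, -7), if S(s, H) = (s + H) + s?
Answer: -7111/2 ≈ -3555.5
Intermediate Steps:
u = ¼ (u = -((4 + 0) - 5)/4 = -(4 - 5)/4 = -¼*(-1) = ¼ ≈ 0.25000)
S(s, H) = H + 2*s (S(s, H) = (H + s) + s = H + 2*s)
547*S(u, -7) = 547*(-7 + 2*(¼)) = 547*(-7 + ½) = 547*(-13/2) = -7111/2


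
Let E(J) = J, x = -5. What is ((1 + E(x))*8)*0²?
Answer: 0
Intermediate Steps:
((1 + E(x))*8)*0² = ((1 - 5)*8)*0² = -4*8*0 = -32*0 = 0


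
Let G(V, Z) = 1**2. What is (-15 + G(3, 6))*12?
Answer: -168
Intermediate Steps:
G(V, Z) = 1
(-15 + G(3, 6))*12 = (-15 + 1)*12 = -14*12 = -168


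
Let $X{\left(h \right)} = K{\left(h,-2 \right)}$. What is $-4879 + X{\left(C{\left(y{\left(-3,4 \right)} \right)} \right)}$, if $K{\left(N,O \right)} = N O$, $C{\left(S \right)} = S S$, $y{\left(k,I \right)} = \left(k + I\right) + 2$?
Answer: $-4897$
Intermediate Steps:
$y{\left(k,I \right)} = 2 + I + k$ ($y{\left(k,I \right)} = \left(I + k\right) + 2 = 2 + I + k$)
$C{\left(S \right)} = S^{2}$
$X{\left(h \right)} = - 2 h$ ($X{\left(h \right)} = h \left(-2\right) = - 2 h$)
$-4879 + X{\left(C{\left(y{\left(-3,4 \right)} \right)} \right)} = -4879 - 2 \left(2 + 4 - 3\right)^{2} = -4879 - 2 \cdot 3^{2} = -4879 - 18 = -4897$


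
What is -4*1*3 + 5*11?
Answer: 43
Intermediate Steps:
-4*1*3 + 5*11 = -4*3 + 55 = -12 + 55 = 43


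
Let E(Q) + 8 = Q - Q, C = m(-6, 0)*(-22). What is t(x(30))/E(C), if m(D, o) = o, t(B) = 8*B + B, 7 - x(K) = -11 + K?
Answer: 27/2 ≈ 13.500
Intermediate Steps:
x(K) = 18 - K (x(K) = 7 - (-11 + K) = 7 + (11 - K) = 18 - K)
t(B) = 9*B
C = 0 (C = 0*(-22) = 0)
E(Q) = -8 (E(Q) = -8 + (Q - Q) = -8 + 0 = -8)
t(x(30))/E(C) = (9*(18 - 1*30))/(-8) = (9*(18 - 30))*(-1/8) = (9*(-12))*(-1/8) = -108*(-1/8) = 27/2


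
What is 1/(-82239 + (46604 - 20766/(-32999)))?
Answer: -32999/1175898599 ≈ -2.8063e-5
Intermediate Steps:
1/(-82239 + (46604 - 20766/(-32999))) = 1/(-82239 + (46604 - 20766*(-1/32999))) = 1/(-82239 + (46604 + 20766/32999)) = 1/(-82239 + 1537906162/32999) = 1/(-1175898599/32999) = -32999/1175898599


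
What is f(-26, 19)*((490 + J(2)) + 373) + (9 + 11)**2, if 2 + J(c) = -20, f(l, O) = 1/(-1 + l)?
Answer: 9959/27 ≈ 368.85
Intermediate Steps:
J(c) = -22 (J(c) = -2 - 20 = -22)
f(-26, 19)*((490 + J(2)) + 373) + (9 + 11)**2 = ((490 - 22) + 373)/(-1 - 26) + (9 + 11)**2 = (468 + 373)/(-27) + 20**2 = -1/27*841 + 400 = -841/27 + 400 = 9959/27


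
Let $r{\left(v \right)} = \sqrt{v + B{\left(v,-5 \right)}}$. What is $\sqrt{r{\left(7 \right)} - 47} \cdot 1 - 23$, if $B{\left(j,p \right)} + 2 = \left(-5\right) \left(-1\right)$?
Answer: $-23 + i \sqrt{47 - \sqrt{10}} \approx -23.0 + 6.621 i$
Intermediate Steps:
$B{\left(j,p \right)} = 3$ ($B{\left(j,p \right)} = -2 - -5 = -2 + 5 = 3$)
$r{\left(v \right)} = \sqrt{3 + v}$ ($r{\left(v \right)} = \sqrt{v + 3} = \sqrt{3 + v}$)
$\sqrt{r{\left(7 \right)} - 47} \cdot 1 - 23 = \sqrt{\sqrt{3 + 7} - 47} \cdot 1 - 23 = \sqrt{\sqrt{10} - 47} \cdot 1 - 23 = \sqrt{-47 + \sqrt{10}} \cdot 1 - 23 = \sqrt{-47 + \sqrt{10}} - 23 = -23 + \sqrt{-47 + \sqrt{10}}$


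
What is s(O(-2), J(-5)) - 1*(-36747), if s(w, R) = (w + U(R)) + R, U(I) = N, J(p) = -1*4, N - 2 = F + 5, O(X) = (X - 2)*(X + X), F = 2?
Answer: 36768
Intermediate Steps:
O(X) = 2*X*(-2 + X) (O(X) = (-2 + X)*(2*X) = 2*X*(-2 + X))
N = 9 (N = 2 + (2 + 5) = 2 + 7 = 9)
J(p) = -4
U(I) = 9
s(w, R) = 9 + R + w (s(w, R) = (w + 9) + R = (9 + w) + R = 9 + R + w)
s(O(-2), J(-5)) - 1*(-36747) = (9 - 4 + 2*(-2)*(-2 - 2)) - 1*(-36747) = (9 - 4 + 2*(-2)*(-4)) + 36747 = (9 - 4 + 16) + 36747 = 21 + 36747 = 36768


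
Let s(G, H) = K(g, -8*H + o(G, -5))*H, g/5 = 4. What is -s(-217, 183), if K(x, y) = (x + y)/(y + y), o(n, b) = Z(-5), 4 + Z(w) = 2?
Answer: -132309/1466 ≈ -90.252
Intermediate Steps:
Z(w) = -2 (Z(w) = -4 + 2 = -2)
o(n, b) = -2
g = 20 (g = 5*4 = 20)
K(x, y) = (x + y)/(2*y) (K(x, y) = (x + y)/((2*y)) = (x + y)*(1/(2*y)) = (x + y)/(2*y))
s(G, H) = H*(18 - 8*H)/(2*(-2 - 8*H)) (s(G, H) = ((20 + (-8*H - 2))/(2*(-8*H - 2)))*H = ((20 + (-2 - 8*H))/(2*(-2 - 8*H)))*H = ((18 - 8*H)/(2*(-2 - 8*H)))*H = H*(18 - 8*H)/(2*(-2 - 8*H)))
-s(-217, 183) = -183*(-9 + 4*183)/(2*(1 + 4*183)) = -183*(-9 + 732)/(2*(1 + 732)) = -183*723/(2*733) = -1*132309/1466 = -132309/1466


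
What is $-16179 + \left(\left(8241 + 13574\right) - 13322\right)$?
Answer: $-7686$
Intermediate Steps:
$-16179 + \left(\left(8241 + 13574\right) - 13322\right) = -16179 + \left(21815 - 13322\right) = -16179 + 8493 = -7686$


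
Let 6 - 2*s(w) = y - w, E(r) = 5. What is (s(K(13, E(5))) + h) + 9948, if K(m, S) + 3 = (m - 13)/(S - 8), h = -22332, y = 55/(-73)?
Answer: -903895/73 ≈ -12382.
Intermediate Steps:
y = -55/73 (y = 55*(-1/73) = -55/73 ≈ -0.75342)
K(m, S) = -3 + (-13 + m)/(-8 + S) (K(m, S) = -3 + (m - 13)/(S - 8) = -3 + (-13 + m)/(-8 + S))
s(w) = 493/146 + w/2 (s(w) = 3 - (-55/73 - w)/2 = 3 + (55/146 + w/2) = 493/146 + w/2)
(s(K(13, E(5))) + h) + 9948 = ((493/146 + ((11 + 13 - 3*5)/(-8 + 5))/2) - 22332) + 9948 = ((493/146 + ((11 + 13 - 15)/(-3))/2) - 22332) + 9948 = ((493/146 + (-⅓*9)/2) - 22332) + 9948 = ((493/146 + (½)*(-3)) - 22332) + 9948 = ((493/146 - 3/2) - 22332) + 9948 = (137/73 - 22332) + 9948 = -1630099/73 + 9948 = -903895/73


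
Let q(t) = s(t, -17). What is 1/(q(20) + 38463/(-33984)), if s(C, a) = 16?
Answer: 11328/168427 ≈ 0.067258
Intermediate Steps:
q(t) = 16
1/(q(20) + 38463/(-33984)) = 1/(16 + 38463/(-33984)) = 1/(16 + 38463*(-1/33984)) = 1/(16 - 12821/11328) = 1/(168427/11328) = 11328/168427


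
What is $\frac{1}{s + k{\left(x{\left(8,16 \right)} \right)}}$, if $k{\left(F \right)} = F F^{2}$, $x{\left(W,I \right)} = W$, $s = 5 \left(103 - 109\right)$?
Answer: $\frac{1}{482} \approx 0.0020747$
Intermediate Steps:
$s = -30$ ($s = 5 \left(-6\right) = -30$)
$k{\left(F \right)} = F^{3}$
$\frac{1}{s + k{\left(x{\left(8,16 \right)} \right)}} = \frac{1}{-30 + 8^{3}} = \frac{1}{-30 + 512} = \frac{1}{482}$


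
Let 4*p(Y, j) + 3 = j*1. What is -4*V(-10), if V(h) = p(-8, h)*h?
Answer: -130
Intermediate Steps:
p(Y, j) = -¾ + j/4 (p(Y, j) = -¾ + (j*1)/4 = -¾ + j/4)
V(h) = h*(-¾ + h/4) (V(h) = (-¾ + h/4)*h = h*(-¾ + h/4))
-4*V(-10) = -(-10)*(-3 - 10) = -(-10)*(-13) = -4*65/2 = -130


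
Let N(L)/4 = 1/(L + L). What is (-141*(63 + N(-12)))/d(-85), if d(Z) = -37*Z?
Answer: -17719/6290 ≈ -2.8170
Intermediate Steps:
N(L) = 2/L (N(L) = 4/(L + L) = 4/((2*L)) = 4*(1/(2*L)) = 2/L)
(-141*(63 + N(-12)))/d(-85) = (-141*(63 + 2/(-12)))/((-37*(-85))) = -141*(63 + 2*(-1/12))/3145 = -141*(63 - 1/6)*(1/3145) = -141*377/6*(1/3145) = -17719/2*1/3145 = -17719/6290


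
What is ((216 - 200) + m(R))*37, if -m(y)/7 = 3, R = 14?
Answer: -185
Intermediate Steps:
m(y) = -21 (m(y) = -7*3 = -21)
((216 - 200) + m(R))*37 = ((216 - 200) - 21)*37 = (16 - 21)*37 = -5*37 = -185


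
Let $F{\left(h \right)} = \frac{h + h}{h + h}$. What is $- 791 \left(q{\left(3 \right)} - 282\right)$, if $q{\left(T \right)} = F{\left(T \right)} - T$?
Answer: $224644$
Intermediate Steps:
$F{\left(h \right)} = 1$ ($F{\left(h \right)} = \frac{2 h}{2 h} = 2 h \frac{1}{2 h} = 1$)
$q{\left(T \right)} = 1 - T$
$- 791 \left(q{\left(3 \right)} - 282\right) = - 791 \left(\left(1 - 3\right) - 282\right) = - 791 \left(-2 - 282\right) = \left(-791\right) \left(-284\right) = 224644$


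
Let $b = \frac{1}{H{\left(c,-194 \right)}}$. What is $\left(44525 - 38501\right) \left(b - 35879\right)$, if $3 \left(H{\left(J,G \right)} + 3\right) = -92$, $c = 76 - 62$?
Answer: $- \frac{21829662768}{101} \approx -2.1614 \cdot 10^{8}$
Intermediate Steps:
$c = 14$ ($c = 76 - 62 = 14$)
$H{\left(J,G \right)} = - \frac{101}{3}$ ($H{\left(J,G \right)} = -3 + \frac{1}{3} \left(-92\right) = -3 - \frac{92}{3} = - \frac{101}{3}$)
$b = - \frac{3}{101}$ ($b = \frac{1}{- \frac{101}{3}} = - \frac{3}{101} \approx -0.029703$)
$\left(44525 - 38501\right) \left(b - 35879\right) = \left(44525 - 38501\right) \left(- \frac{3}{101} - 35879\right) = 6024 \left(- \frac{3623782}{101}\right) = - \frac{21829662768}{101}$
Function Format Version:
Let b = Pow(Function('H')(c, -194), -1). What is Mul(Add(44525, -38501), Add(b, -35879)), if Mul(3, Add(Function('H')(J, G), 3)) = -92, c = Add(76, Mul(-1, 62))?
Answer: Rational(-21829662768, 101) ≈ -2.1614e+8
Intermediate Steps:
c = 14 (c = Add(76, -62) = 14)
Function('H')(J, G) = Rational(-101, 3) (Function('H')(J, G) = Add(-3, Mul(Rational(1, 3), -92)) = Add(-3, Rational(-92, 3)) = Rational(-101, 3))
b = Rational(-3, 101) (b = Pow(Rational(-101, 3), -1) = Rational(-3, 101) ≈ -0.029703)
Mul(Add(44525, -38501), Add(b, -35879)) = Mul(Add(44525, -38501), Add(Rational(-3, 101), -35879)) = Mul(6024, Rational(-3623782, 101)) = Rational(-21829662768, 101)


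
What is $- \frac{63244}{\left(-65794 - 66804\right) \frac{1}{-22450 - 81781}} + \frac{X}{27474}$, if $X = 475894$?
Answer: $- \frac{45261275824481}{910749363} \approx -49697.0$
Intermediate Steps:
$- \frac{63244}{\left(-65794 - 66804\right) \frac{1}{-22450 - 81781}} + \frac{X}{27474} = - \frac{63244}{\left(-65794 - 66804\right) \frac{1}{-22450 - 81781}} + \frac{475894}{27474} = - \frac{63244}{\left(-132598\right) \frac{1}{-104231}} + 475894 \cdot \frac{1}{27474} = - \frac{63244}{\left(-132598\right) \left(- \frac{1}{104231}\right)} + \frac{237947}{13737} = - \frac{63244}{\frac{132598}{104231}} + \frac{237947}{13737} = \left(-63244\right) \frac{104231}{132598} + \frac{237947}{13737} = - \frac{3295992682}{66299} + \frac{237947}{13737} = - \frac{45261275824481}{910749363}$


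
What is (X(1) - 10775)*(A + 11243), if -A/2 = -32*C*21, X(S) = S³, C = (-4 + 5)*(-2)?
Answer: -92171570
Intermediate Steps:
C = -2 (C = 1*(-2) = -2)
A = -2688 (A = -2*(-32*(-2))*21 = -128*21 = -2*1344 = -2688)
(X(1) - 10775)*(A + 11243) = (1³ - 10775)*(-2688 + 11243) = (1 - 10775)*8555 = -10774*8555 = -92171570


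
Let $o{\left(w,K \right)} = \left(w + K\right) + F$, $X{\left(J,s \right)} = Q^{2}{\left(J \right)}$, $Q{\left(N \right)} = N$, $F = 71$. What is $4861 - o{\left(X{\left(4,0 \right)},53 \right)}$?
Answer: $4721$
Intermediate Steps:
$X{\left(J,s \right)} = J^{2}$
$o{\left(w,K \right)} = 71 + K + w$ ($o{\left(w,K \right)} = \left(w + K\right) + 71 = \left(K + w\right) + 71 = 71 + K + w$)
$4861 - o{\left(X{\left(4,0 \right)},53 \right)} = 4861 - \left(71 + 53 + 4^{2}\right) = 4861 - \left(71 + 53 + 16\right) = 4861 - 140 = 4721$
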